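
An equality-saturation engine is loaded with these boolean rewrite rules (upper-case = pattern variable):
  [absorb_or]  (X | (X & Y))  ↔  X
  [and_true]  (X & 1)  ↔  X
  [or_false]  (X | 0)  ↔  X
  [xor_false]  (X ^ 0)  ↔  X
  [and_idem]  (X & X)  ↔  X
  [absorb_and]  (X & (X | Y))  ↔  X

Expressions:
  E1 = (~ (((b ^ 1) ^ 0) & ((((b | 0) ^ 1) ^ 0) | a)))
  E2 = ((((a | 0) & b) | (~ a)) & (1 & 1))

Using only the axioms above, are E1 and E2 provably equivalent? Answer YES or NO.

NO

All listed rules preserve value, hence provable equivalence implies equal values everywhere; look for a separating assignment.
a=0, b=0 gives E1 ↦ 0, E2 ↦ 1; values differ ⇒ not provably equivalent.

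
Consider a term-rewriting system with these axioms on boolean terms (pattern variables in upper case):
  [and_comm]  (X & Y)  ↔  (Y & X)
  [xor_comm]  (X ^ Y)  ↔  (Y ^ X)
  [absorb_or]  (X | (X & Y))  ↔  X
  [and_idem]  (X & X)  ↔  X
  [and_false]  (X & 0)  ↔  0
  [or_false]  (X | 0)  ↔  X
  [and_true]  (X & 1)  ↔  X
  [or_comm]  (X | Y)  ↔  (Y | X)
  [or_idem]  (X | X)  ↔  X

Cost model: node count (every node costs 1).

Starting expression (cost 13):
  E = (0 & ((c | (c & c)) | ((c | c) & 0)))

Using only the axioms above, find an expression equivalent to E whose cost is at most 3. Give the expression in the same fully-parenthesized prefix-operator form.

step 1: and_idem (→) rewrites (c & c) into c, now (0 & ((c | c) | ((c | c) & 0)))
step 2: absorb_or (→) rewrites ((c | c) | ((c | c) & 0)) into (c | c), now (0 & (c | c))
step 3: or_idem (→) rewrites (c | c) into c, reaching cost 3 (bound 3)

(0 & c)   [cost 3]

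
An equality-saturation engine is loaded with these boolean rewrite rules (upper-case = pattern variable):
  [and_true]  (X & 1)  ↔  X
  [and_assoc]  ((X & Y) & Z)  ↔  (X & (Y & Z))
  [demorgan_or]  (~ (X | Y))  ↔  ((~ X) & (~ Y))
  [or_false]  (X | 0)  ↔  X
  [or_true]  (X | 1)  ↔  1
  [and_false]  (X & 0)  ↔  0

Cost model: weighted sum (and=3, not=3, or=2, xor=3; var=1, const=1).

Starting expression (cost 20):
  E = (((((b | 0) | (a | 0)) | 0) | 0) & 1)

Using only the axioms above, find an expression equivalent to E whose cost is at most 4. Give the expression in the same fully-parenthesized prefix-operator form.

(b | a)   [cost 4]

1. [and_true →] (((((b | 0) | (a | 0)) | 0) | 0) & 1)  →  ((((b | 0) | (a | 0)) | 0) | 0)
2. [or_false →] (b | 0)  →  b;  E = (((b | (a | 0)) | 0) | 0)
3. [or_false →] ((b | (a | 0)) | 0)  →  (b | (a | 0));  E = ((b | (a | 0)) | 0)
4. [or_false →] (a | 0)  →  a;  E = ((b | a) | 0)
5. [or_false →] ((b | a) | 0)  →  (b | a);  cost 4 ≤ 4, done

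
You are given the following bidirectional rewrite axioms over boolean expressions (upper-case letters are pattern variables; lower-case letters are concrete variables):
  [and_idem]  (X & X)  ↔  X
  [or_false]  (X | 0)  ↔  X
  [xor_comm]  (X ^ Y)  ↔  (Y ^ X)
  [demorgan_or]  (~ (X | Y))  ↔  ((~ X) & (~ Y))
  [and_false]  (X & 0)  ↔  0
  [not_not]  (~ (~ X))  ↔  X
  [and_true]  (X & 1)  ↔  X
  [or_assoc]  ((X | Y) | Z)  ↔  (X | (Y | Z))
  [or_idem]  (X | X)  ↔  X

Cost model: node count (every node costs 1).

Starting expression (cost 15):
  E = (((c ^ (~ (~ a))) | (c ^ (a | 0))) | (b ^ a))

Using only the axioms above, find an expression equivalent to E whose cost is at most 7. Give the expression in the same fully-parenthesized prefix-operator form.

1. [not_not →] (~ (~ a))  →  a;  E = (((c ^ a) | (c ^ (a | 0))) | (b ^ a))
2. [or_false →] (a | 0)  →  a;  E = (((c ^ a) | (c ^ a)) | (b ^ a))
3. [or_idem →] ((c ^ a) | (c ^ a))  →  (c ^ a);  cost 7 ≤ 7, done

((c ^ a) | (b ^ a))   [cost 7]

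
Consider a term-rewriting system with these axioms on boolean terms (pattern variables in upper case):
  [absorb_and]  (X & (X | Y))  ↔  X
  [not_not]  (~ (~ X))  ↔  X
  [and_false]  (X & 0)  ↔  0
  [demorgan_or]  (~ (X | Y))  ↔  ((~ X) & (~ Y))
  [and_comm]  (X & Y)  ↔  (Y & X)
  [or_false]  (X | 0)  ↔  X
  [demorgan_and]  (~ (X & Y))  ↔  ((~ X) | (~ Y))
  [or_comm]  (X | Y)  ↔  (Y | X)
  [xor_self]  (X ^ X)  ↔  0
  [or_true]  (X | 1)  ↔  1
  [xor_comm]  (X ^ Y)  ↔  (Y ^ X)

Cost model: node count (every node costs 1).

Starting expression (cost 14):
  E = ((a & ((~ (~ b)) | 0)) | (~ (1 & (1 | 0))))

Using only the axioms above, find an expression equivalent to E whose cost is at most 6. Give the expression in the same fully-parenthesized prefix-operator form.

((a & b) | (~ 1))   [cost 6]

1. [absorb_and →] (1 & (1 | 0))  →  1;  E = ((a & ((~ (~ b)) | 0)) | (~ 1))
2. [not_not →] (~ (~ b))  →  b;  E = ((a & (b | 0)) | (~ 1))
3. [or_false →] (b | 0)  →  b;  cost 6 ≤ 6, done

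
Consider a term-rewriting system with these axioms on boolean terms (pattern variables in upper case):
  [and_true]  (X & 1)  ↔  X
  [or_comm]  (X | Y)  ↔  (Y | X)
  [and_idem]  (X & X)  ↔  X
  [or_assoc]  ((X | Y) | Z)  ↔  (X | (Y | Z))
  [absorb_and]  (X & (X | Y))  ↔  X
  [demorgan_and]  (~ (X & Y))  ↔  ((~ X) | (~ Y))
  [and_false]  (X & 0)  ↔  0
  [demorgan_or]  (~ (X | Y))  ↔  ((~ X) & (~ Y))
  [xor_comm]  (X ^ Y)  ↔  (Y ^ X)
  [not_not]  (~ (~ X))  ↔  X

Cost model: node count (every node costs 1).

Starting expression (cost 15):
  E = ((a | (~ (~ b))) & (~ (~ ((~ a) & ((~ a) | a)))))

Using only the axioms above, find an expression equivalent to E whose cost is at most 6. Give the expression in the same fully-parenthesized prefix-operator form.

step 1: not_not (→) rewrites (~ (~ ((~ a) & ((~ a) | a)))) into ((~ a) & ((~ a) | a)), now ((a | (~ (~ b))) & ((~ a) & ((~ a) | a)))
step 2: not_not (→) rewrites (~ (~ b)) into b, now ((a | b) & ((~ a) & ((~ a) | a)))
step 3: absorb_and (→) rewrites ((~ a) & ((~ a) | a)) into (~ a), reaching cost 6 (bound 6)

((a | b) & (~ a))   [cost 6]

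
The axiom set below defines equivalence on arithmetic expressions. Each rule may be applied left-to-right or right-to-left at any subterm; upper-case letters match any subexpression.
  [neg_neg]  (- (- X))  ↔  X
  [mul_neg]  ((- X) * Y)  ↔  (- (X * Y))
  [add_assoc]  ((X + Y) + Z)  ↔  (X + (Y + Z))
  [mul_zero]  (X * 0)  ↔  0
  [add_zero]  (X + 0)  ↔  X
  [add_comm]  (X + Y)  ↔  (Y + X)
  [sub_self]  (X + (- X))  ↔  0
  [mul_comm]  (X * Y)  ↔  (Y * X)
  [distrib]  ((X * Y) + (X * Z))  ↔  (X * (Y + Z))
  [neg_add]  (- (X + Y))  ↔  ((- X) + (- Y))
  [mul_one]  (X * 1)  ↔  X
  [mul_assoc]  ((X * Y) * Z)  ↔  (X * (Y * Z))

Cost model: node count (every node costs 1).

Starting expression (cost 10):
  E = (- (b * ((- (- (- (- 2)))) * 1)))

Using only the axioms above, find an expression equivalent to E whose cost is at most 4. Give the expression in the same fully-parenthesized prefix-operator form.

1. [neg_neg →] (- (- (- (- 2))))  →  (- (- 2));  E = (- (b * ((- (- 2)) * 1)))
2. [mul_one →] ((- (- 2)) * 1)  →  (- (- 2));  E = (- (b * (- (- 2))))
3. [neg_neg →] (- (- 2))  →  2;  cost 4 ≤ 4, done

(- (b * 2))   [cost 4]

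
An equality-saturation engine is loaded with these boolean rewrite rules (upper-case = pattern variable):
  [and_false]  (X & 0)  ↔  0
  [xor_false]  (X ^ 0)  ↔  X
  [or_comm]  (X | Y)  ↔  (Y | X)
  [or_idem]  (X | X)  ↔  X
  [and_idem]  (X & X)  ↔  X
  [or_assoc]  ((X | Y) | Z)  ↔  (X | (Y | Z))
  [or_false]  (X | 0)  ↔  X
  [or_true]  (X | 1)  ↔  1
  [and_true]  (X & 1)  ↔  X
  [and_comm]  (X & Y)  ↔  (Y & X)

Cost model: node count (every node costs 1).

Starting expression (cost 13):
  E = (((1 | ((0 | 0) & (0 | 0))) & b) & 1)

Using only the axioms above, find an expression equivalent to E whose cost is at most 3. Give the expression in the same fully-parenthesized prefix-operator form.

(1) ((0 | 0) & (0 | 0))  =[and_idem →]=  (0 | 0)    ⊢ (((1 | (0 | 0)) & b) & 1)
(2) (((1 | (0 | 0)) & b) & 1)  =[and_true →]=  ((1 | (0 | 0)) & b)
(3) (0 | 0)  =[or_idem →]=  0    ⊢ ((1 | 0) & b)
(4) (1 | 0)  =[or_false →]=  1    ⊢ cost 3, within 3

(1 & b)   [cost 3]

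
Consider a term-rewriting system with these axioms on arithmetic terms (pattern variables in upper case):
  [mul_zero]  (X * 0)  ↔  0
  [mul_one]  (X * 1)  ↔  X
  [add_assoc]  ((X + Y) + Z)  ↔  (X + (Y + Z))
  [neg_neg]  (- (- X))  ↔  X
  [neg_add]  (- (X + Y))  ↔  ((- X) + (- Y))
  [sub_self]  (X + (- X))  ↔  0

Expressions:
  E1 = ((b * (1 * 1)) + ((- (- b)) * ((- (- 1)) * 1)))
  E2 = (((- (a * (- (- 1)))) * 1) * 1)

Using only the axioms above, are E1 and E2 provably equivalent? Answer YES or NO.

NO

Every axiom is a valid identity, so a rewrite proof would force E1 and E2 to agree under every assignment.
At a=0, b=1: E1 = 2 but E2 = 0; they differ, so no derivation exists.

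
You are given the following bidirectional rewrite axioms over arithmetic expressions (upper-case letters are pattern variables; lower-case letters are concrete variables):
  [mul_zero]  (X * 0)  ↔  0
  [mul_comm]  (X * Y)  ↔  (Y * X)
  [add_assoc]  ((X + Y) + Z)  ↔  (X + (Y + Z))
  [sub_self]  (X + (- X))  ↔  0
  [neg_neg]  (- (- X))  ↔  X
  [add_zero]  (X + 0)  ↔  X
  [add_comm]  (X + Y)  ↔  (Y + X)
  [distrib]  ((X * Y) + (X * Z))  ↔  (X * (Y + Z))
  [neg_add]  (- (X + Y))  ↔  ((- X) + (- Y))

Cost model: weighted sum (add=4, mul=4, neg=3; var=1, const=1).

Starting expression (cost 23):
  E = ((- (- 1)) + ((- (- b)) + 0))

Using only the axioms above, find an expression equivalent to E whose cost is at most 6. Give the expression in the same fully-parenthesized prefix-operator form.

1. [add_zero →] ((- (- b)) + 0)  →  (- (- b));  E = ((- (- 1)) + (- (- b)))
2. [neg_neg →] (- (- 1))  →  1;  E = (1 + (- (- b)))
3. [neg_neg →] (- (- b))  →  b;  cost 6 ≤ 6, done

(1 + b)   [cost 6]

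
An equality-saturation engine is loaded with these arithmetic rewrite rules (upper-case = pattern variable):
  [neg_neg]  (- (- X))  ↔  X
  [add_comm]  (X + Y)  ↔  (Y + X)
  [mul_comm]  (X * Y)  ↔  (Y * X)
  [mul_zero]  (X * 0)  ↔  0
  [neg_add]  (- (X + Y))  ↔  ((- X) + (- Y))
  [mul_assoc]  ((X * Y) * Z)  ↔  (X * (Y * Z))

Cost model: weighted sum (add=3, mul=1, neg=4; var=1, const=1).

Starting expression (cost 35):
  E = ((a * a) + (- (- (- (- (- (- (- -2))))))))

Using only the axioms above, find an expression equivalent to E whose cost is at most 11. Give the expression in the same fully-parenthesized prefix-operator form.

(1) (- (- (- (- (- (- (- -2)))))))  =[neg_neg →]=  (- (- (- (- (- -2)))))    ⊢ ((a * a) + (- (- (- (- (- -2))))))
(2) (- (- (- -2)))  =[neg_neg →]=  (- -2)    ⊢ ((a * a) + (- (- (- -2))))
(3) (- (- -2))  =[neg_neg →]=  -2    ⊢ cost 11, within 11

((a * a) + (- -2))   [cost 11]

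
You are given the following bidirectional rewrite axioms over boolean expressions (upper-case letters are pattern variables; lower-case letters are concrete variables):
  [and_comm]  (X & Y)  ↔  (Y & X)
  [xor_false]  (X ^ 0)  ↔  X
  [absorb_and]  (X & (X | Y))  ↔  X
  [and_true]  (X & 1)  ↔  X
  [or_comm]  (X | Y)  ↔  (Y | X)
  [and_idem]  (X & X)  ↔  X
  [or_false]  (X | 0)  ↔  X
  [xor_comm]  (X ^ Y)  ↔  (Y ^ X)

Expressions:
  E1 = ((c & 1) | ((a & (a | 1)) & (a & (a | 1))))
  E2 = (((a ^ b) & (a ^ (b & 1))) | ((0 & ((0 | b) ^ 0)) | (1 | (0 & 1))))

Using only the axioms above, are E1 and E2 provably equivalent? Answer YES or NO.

NO

Every axiom is a valid identity, so a rewrite proof would force E1 and E2 to agree under every assignment.
At a=0, b=0, c=0: E1 = 0 but E2 = 1; they differ, so no derivation exists.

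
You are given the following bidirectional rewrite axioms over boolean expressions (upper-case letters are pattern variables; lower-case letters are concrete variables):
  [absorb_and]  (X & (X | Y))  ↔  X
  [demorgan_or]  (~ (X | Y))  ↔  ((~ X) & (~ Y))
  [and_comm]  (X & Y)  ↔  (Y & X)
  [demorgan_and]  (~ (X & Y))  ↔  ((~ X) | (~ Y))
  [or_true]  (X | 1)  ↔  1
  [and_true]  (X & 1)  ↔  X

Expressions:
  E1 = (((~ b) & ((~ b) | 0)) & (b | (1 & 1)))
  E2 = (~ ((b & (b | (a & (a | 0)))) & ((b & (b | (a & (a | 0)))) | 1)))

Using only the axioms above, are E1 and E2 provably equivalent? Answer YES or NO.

YES

step 1: absorb_and (→) rewrites ((~ b) & ((~ b) | 0)) into (~ b), now ((~ b) & (b | (1 & 1)))
step 2: and_true (→) rewrites (1 & 1) into 1, now ((~ b) & (b | 1))
step 3: or_true (→) rewrites (b | 1) into 1, now ((~ b) & 1)
step 4: and_true (→) rewrites ((~ b) & 1) into (~ b)
step 5: absorb_and (←) rewrites b into (b & (b | a)), now (~ (b & (b | a)))
step 6: absorb_and (←) rewrites a into (a & (a | 0)), now (~ (b & (b | (a & (a | 0)))))
step 7: absorb_and (←) rewrites (b & (b | (a & (a | 0)))) into ((b & (b | (a & (a | 0)))) & ((b & (b | (a & (a | 0)))) | 1)), which is E2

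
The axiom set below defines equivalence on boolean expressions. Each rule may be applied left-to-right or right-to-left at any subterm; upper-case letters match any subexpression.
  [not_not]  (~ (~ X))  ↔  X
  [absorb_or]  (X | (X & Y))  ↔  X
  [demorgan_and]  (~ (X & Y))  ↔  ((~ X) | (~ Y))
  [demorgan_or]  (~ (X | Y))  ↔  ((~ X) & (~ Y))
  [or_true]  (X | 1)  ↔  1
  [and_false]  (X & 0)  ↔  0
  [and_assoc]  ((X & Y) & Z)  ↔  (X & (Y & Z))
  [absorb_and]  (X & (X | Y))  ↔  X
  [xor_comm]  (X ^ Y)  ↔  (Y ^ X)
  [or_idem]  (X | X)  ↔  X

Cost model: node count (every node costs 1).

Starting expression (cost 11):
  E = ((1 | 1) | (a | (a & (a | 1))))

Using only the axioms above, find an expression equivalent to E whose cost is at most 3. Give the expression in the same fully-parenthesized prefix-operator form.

(1 | a)   [cost 3]

(1) (a | 1)  =[or_true →]=  1    ⊢ ((1 | 1) | (a | (a & 1)))
(2) (1 | 1)  =[or_idem →]=  1    ⊢ (1 | (a | (a & 1)))
(3) (a | (a & 1))  =[absorb_or →]=  a    ⊢ cost 3, within 3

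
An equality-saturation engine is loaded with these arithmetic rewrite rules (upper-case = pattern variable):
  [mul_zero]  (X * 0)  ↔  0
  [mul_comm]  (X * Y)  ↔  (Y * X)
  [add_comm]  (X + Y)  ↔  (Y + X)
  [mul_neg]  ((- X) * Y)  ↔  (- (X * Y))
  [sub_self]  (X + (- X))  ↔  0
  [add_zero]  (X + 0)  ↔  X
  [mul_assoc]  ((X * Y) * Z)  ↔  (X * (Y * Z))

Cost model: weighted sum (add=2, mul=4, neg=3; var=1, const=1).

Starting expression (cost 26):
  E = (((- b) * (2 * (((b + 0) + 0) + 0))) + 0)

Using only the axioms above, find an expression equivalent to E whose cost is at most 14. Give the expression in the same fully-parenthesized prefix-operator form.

((- b) * (b * 2))   [cost 14]

1. [add_zero →] (((b + 0) + 0) + 0)  →  ((b + 0) + 0);  E = (((- b) * (2 * ((b + 0) + 0))) + 0)
2. [add_zero →] ((b + 0) + 0)  →  (b + 0);  E = (((- b) * (2 * (b + 0))) + 0)
3. [add_zero →] (((- b) * (2 * (b + 0))) + 0)  →  ((- b) * (2 * (b + 0)))
4. [mul_comm →] (2 * (b + 0))  →  ((b + 0) * 2);  E = ((- b) * ((b + 0) * 2))
5. [add_zero →] (b + 0)  →  b;  cost 14 ≤ 14, done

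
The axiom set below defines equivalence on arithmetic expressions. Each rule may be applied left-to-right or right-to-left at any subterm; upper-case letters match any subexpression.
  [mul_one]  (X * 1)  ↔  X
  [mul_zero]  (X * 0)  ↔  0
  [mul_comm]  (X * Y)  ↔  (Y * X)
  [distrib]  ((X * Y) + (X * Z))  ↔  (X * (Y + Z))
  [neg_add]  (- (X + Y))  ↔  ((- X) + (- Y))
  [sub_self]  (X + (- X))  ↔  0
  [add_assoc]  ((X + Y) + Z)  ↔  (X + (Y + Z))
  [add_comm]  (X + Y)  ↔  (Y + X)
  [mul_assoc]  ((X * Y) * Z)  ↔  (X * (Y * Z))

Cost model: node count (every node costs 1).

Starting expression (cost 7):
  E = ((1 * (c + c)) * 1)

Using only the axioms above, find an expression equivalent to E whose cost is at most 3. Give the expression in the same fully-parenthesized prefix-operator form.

1. [mul_comm →] (1 * (c + c))  →  ((c + c) * 1);  E = (((c + c) * 1) * 1)
2. [mul_one →] ((c + c) * 1)  →  (c + c);  E = ((c + c) * 1)
3. [mul_one →] ((c + c) * 1)  →  (c + c);  cost 3 ≤ 3, done

(c + c)   [cost 3]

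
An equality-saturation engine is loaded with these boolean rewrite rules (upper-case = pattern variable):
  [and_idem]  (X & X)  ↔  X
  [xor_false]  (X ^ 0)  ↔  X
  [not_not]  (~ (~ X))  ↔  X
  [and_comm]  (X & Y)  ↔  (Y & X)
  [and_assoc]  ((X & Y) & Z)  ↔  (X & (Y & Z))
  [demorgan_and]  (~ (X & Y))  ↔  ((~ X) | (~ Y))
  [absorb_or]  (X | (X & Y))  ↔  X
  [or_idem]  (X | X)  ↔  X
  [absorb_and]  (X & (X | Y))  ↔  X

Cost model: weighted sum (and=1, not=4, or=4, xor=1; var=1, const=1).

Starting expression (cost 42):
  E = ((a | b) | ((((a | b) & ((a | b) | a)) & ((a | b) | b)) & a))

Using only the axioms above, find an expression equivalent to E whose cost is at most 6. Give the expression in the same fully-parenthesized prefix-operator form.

(a | b)   [cost 6]

(1) ((a | b) & ((a | b) | a))  =[absorb_and →]=  (a | b)    ⊢ ((a | b) | (((a | b) & ((a | b) | b)) & a))
(2) ((a | b) & ((a | b) | b))  =[absorb_and →]=  (a | b)    ⊢ ((a | b) | ((a | b) & a))
(3) ((a | b) | ((a | b) & a))  =[absorb_or →]=  (a | b)    ⊢ cost 6, within 6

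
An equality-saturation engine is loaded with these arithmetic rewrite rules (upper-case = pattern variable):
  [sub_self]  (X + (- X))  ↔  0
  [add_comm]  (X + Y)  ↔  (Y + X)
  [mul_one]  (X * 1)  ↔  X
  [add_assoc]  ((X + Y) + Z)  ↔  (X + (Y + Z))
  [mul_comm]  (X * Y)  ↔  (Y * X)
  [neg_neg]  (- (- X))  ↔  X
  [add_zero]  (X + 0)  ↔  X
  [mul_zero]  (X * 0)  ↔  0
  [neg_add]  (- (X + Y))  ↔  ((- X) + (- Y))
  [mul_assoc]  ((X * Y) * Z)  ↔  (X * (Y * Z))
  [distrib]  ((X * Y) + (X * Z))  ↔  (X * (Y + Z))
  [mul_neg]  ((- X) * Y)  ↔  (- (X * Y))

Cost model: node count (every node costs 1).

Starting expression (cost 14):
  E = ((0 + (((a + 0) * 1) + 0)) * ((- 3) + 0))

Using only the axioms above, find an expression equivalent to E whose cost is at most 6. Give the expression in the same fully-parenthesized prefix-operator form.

((0 + a) * (- 3))   [cost 6]

(1) (a + 0)  =[add_zero →]=  a    ⊢ ((0 + ((a * 1) + 0)) * ((- 3) + 0))
(2) ((- 3) + 0)  =[add_zero →]=  (- 3)    ⊢ ((0 + ((a * 1) + 0)) * (- 3))
(3) (a * 1)  =[mul_one →]=  a    ⊢ ((0 + (a + 0)) * (- 3))
(4) (a + 0)  =[add_zero →]=  a    ⊢ cost 6, within 6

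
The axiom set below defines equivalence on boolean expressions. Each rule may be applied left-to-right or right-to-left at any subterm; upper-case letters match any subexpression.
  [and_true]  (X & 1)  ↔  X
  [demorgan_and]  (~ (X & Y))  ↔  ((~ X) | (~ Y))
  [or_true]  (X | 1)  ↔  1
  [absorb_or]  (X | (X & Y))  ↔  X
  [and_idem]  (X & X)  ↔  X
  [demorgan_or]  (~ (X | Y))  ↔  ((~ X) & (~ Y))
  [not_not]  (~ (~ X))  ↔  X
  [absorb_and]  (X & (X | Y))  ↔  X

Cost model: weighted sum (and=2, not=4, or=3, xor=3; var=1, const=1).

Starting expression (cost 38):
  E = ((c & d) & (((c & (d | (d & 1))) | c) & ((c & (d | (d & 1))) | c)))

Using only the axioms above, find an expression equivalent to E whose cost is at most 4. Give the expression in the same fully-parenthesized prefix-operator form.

(1) (((c & (d | (d & 1))) | c) & ((c & (d | (d & 1))) | c))  =[and_idem →]=  ((c & (d | (d & 1))) | c)    ⊢ ((c & d) & ((c & (d | (d & 1))) | c))
(2) (d | (d & 1))  =[absorb_or →]=  d    ⊢ ((c & d) & ((c & d) | c))
(3) ((c & d) & ((c & d) | c))  =[absorb_and →]=  (c & d)    ⊢ cost 4, within 4

(c & d)   [cost 4]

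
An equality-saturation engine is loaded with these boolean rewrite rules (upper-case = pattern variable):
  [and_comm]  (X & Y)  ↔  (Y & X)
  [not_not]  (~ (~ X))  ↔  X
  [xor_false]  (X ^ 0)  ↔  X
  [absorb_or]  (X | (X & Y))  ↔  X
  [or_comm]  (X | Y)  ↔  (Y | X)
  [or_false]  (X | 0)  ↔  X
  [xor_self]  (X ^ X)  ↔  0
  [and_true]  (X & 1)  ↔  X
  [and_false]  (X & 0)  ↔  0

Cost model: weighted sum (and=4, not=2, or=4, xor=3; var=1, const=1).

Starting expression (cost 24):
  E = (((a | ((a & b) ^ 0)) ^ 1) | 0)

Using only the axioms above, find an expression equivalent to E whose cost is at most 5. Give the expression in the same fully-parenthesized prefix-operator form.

(a ^ 1)   [cost 5]

(1) ((a & b) ^ 0)  =[xor_false →]=  (a & b)    ⊢ (((a | (a & b)) ^ 1) | 0)
(2) (a | (a & b))  =[absorb_or →]=  a    ⊢ ((a ^ 1) | 0)
(3) ((a ^ 1) | 0)  =[or_false →]=  (a ^ 1)    ⊢ cost 5, within 5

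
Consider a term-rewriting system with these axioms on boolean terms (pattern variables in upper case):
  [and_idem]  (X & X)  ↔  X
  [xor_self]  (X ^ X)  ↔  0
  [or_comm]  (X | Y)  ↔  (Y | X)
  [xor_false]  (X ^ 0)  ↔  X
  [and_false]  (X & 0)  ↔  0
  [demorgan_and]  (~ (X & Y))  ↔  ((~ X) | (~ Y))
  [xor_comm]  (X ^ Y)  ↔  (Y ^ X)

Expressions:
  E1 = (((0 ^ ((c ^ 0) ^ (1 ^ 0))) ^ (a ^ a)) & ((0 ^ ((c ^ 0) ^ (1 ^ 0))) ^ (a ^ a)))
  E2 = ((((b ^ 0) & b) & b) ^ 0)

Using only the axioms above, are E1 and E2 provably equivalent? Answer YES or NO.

NO

All listed rules preserve value, hence provable equivalence implies equal values everywhere; look for a separating assignment.
a=0, b=0, c=0 gives E1 ↦ 1, E2 ↦ 0; values differ ⇒ not provably equivalent.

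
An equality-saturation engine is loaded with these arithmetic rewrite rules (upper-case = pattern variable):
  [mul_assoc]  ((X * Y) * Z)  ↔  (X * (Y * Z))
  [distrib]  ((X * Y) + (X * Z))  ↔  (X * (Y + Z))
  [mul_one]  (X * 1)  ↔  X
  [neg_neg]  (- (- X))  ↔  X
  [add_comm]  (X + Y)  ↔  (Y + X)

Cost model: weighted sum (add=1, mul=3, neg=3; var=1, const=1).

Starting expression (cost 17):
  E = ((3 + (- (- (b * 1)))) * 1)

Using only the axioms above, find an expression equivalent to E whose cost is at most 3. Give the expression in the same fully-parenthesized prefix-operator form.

step 1: neg_neg (→) rewrites (- (- (b * 1))) into (b * 1), now ((3 + (b * 1)) * 1)
step 2: add_comm (→) rewrites (3 + (b * 1)) into ((b * 1) + 3), now (((b * 1) + 3) * 1)
step 3: mul_one (→) rewrites (((b * 1) + 3) * 1) into ((b * 1) + 3)
step 4: mul_one (→) rewrites (b * 1) into b, reaching cost 3 (bound 3)

(b + 3)   [cost 3]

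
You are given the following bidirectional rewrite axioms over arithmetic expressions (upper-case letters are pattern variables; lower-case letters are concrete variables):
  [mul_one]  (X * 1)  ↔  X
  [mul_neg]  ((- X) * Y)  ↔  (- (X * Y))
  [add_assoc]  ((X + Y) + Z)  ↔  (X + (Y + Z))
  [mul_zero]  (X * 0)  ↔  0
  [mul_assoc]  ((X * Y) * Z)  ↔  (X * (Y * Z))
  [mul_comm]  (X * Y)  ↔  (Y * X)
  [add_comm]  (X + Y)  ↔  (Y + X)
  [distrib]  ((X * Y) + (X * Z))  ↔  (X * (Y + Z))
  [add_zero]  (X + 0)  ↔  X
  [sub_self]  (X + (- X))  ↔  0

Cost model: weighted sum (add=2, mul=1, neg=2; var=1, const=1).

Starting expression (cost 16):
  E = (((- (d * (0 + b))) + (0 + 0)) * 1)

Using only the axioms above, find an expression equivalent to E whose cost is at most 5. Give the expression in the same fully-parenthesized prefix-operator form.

(- (d * b))   [cost 5]

step 1: mul_one (→) rewrites (((- (d * (0 + b))) + (0 + 0)) * 1) into ((- (d * (0 + b))) + (0 + 0))
step 2: add_zero (→) rewrites (0 + 0) into 0, now ((- (d * (0 + b))) + 0)
step 3: add_comm (→) rewrites (0 + b) into (b + 0), now ((- (d * (b + 0))) + 0)
step 4: add_zero (→) rewrites ((- (d * (b + 0))) + 0) into (- (d * (b + 0)))
step 5: add_zero (→) rewrites (b + 0) into b, reaching cost 5 (bound 5)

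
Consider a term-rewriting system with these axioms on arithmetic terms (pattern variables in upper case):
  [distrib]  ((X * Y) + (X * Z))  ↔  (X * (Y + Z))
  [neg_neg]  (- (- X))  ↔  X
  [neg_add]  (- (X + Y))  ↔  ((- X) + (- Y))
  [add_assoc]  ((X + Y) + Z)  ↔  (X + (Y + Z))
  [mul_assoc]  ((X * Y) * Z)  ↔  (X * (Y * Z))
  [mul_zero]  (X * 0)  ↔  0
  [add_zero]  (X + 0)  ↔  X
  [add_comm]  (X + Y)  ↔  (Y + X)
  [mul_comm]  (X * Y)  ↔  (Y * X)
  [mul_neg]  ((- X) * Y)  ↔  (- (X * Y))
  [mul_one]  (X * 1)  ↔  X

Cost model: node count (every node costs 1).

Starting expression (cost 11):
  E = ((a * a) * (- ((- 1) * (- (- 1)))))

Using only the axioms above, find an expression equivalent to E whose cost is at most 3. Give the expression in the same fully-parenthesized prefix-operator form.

(a * a)   [cost 3]

1. [neg_neg →] (- (- 1))  →  1;  E = ((a * a) * (- ((- 1) * 1)))
2. [mul_one →] ((- 1) * 1)  →  (- 1);  E = ((a * a) * (- (- 1)))
3. [neg_neg →] (- (- 1))  →  1;  E = ((a * a) * 1)
4. [mul_one →] ((a * a) * 1)  →  (a * a);  cost 3 ≤ 3, done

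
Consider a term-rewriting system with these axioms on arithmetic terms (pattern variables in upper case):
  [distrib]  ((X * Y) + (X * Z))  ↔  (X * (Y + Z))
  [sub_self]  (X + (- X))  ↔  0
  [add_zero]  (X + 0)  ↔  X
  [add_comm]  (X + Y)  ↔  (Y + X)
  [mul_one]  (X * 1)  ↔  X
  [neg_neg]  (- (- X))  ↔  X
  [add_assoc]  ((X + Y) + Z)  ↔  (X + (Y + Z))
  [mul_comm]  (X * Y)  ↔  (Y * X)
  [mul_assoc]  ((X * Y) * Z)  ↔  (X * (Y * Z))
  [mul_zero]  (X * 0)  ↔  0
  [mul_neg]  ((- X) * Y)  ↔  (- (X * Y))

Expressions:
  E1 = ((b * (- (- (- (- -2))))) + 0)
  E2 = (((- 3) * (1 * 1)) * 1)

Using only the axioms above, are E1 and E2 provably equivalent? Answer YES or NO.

The axioms are sound identities: if E1 ↔* E2 then E1 and E2 evaluate identically under any assignment.
Under b=0: E1 evaluates to 0, E2 to -3. Distinct ⇒ no rewrite sequence connects them.

NO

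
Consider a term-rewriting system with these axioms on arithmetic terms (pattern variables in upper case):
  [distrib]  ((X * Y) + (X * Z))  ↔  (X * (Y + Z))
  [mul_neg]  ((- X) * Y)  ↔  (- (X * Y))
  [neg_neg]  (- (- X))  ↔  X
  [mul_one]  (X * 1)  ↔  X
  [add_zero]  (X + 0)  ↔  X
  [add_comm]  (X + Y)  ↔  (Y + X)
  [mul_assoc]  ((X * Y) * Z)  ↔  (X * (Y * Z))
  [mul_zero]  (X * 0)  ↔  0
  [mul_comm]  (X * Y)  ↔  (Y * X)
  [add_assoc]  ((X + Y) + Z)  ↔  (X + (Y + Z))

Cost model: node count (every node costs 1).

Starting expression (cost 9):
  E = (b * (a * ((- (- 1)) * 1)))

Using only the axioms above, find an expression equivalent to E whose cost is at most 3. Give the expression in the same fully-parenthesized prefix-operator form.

(b * a)   [cost 3]

step 1: neg_neg (→) rewrites (- (- 1)) into 1, now (b * (a * (1 * 1)))
step 2: mul_one (→) rewrites (1 * 1) into 1, now (b * (a * 1))
step 3: mul_one (→) rewrites (a * 1) into a, reaching cost 3 (bound 3)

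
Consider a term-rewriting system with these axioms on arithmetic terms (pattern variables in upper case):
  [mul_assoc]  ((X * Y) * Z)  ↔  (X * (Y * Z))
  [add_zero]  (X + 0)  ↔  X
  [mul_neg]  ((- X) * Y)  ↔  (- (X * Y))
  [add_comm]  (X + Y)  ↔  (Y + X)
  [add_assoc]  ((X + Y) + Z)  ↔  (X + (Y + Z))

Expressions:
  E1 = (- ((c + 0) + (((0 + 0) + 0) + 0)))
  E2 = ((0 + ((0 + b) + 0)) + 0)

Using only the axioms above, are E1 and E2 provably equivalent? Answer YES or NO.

The axioms are sound identities: if E1 ↔* E2 then E1 and E2 evaluate identically under any assignment.
Under b=0, c=1: E1 evaluates to -1, E2 to 0. Distinct ⇒ no rewrite sequence connects them.

NO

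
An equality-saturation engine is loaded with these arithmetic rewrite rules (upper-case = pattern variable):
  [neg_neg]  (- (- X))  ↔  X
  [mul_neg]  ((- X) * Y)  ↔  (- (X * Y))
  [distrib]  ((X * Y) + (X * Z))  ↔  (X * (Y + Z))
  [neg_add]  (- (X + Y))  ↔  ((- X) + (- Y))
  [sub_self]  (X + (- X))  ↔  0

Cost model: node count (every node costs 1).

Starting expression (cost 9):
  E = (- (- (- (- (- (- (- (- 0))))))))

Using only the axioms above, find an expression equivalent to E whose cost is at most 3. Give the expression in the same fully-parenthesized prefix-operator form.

1. [neg_neg →] (- (- 0))  →  0;  E = (- (- (- (- (- (- 0))))))
2. [neg_neg →] (- (- 0))  →  0;  E = (- (- (- (- 0))))
3. [neg_neg →] (- (- 0))  →  0;  cost 3 ≤ 3, done

(- (- 0))   [cost 3]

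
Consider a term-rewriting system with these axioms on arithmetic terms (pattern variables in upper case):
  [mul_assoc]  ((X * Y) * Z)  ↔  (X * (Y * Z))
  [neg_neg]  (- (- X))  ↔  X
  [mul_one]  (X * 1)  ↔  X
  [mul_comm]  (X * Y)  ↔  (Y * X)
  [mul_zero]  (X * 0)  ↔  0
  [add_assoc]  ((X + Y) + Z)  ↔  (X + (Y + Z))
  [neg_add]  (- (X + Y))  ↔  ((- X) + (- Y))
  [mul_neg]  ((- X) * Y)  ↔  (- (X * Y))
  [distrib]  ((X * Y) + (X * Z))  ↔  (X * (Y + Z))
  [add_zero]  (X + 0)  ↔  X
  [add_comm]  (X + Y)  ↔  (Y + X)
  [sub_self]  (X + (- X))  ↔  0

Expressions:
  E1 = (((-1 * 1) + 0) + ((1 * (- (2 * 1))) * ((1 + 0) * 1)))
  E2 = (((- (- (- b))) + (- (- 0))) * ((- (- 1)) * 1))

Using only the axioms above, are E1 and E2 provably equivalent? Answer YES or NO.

All listed rules preserve value, hence provable equivalence implies equal values everywhere; look for a separating assignment.
b=0 gives E1 ↦ -3, E2 ↦ 0; values differ ⇒ not provably equivalent.

NO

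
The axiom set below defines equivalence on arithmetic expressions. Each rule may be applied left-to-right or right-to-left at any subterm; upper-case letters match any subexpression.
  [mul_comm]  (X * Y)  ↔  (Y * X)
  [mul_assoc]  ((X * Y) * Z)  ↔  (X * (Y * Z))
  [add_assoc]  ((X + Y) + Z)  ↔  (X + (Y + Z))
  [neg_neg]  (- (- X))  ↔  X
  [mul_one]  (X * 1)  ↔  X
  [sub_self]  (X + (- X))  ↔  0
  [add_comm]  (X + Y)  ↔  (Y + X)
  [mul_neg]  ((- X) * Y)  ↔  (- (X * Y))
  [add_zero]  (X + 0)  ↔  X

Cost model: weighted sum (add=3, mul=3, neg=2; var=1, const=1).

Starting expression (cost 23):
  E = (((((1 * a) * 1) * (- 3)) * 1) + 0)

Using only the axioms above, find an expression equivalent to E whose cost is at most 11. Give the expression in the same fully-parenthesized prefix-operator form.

1. [mul_one →] ((1 * a) * 1)  →  (1 * a);  E = ((((1 * a) * (- 3)) * 1) + 0)
2. [add_zero →] ((((1 * a) * (- 3)) * 1) + 0)  →  (((1 * a) * (- 3)) * 1)
3. [mul_one →] (((1 * a) * (- 3)) * 1)  →  ((1 * a) * (- 3));  cost 11 ≤ 11, done

((1 * a) * (- 3))   [cost 11]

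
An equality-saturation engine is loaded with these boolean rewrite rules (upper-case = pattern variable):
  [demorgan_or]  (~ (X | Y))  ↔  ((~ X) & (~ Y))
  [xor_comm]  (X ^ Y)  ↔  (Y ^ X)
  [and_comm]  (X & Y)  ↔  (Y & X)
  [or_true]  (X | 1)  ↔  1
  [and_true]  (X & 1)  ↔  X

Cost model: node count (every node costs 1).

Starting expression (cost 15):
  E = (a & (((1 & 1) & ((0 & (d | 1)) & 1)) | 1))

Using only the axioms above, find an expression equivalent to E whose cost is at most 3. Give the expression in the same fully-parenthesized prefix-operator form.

(a & 1)   [cost 3]

step 1: or_true (→) rewrites (d | 1) into 1, now (a & (((1 & 1) & ((0 & 1) & 1)) | 1))
step 2: and_true (→) rewrites ((0 & 1) & 1) into (0 & 1), now (a & (((1 & 1) & (0 & 1)) | 1))
step 3: and_true (→) rewrites (0 & 1) into 0, now (a & (((1 & 1) & 0) | 1))
step 4: and_true (→) rewrites (1 & 1) into 1, now (a & ((1 & 0) | 1))
step 5: and_comm (→) rewrites (1 & 0) into (0 & 1), now (a & ((0 & 1) | 1))
step 6: and_true (→) rewrites (0 & 1) into 0, now (a & (0 | 1))
step 7: or_true (→) rewrites (0 | 1) into 1, reaching cost 3 (bound 3)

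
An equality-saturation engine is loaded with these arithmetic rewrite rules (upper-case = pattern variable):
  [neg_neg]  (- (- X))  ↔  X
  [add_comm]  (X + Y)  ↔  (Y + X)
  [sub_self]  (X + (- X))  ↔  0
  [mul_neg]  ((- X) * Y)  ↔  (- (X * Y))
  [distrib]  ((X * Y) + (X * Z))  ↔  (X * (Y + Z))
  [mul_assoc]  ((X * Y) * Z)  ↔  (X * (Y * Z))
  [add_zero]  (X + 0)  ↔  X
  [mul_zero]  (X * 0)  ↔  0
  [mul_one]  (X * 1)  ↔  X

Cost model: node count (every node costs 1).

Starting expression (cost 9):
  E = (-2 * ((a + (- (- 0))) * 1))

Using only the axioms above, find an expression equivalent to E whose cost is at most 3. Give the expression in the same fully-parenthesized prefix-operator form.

1. [neg_neg →] (- (- 0))  →  0;  E = (-2 * ((a + 0) * 1))
2. [mul_one →] ((a + 0) * 1)  →  (a + 0);  E = (-2 * (a + 0))
3. [add_zero →] (a + 0)  →  a;  cost 3 ≤ 3, done

(-2 * a)   [cost 3]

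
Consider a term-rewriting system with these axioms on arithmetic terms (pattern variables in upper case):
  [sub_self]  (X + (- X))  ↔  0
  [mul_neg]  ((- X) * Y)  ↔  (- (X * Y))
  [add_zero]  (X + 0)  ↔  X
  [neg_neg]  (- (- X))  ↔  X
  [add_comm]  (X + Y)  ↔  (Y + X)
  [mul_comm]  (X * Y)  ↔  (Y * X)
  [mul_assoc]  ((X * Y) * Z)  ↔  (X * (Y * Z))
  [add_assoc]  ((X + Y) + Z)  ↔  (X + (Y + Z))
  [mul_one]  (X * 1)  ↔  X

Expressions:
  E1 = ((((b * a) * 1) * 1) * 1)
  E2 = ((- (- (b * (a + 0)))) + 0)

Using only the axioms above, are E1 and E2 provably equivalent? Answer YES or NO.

1. [mul_one →] ((((b * a) * 1) * 1) * 1)  →  (((b * a) * 1) * 1)
2. [mul_one →] (((b * a) * 1) * 1)  →  ((b * a) * 1)
3. [mul_one →] ((b * a) * 1)  →  (b * a)
4. [neg_neg ←] (b * a)  →  (- (- (b * a)))
5. [add_zero ←] a  →  (a + 0);  E1 = (- (- (b * (a + 0))))
6. [add_zero ←] (- (- (b * (a + 0))))  →  ((- (- (b * (a + 0)))) + 0);  this is E2

YES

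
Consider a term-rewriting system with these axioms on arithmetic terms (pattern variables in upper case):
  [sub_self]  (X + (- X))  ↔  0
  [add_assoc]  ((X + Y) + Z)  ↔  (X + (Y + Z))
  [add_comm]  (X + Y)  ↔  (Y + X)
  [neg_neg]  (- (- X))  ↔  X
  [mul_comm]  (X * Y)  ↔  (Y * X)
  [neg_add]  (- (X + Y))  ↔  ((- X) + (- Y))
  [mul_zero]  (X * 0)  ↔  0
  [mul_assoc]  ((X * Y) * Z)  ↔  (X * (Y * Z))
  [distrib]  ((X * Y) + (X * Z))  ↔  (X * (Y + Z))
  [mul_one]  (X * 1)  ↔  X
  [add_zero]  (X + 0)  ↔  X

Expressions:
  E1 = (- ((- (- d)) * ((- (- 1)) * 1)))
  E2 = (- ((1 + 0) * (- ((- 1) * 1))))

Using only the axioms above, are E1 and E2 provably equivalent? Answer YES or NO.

NO

Every axiom is a valid identity, so a rewrite proof would force E1 and E2 to agree under every assignment.
At d=0: E1 = 0 but E2 = -1; they differ, so no derivation exists.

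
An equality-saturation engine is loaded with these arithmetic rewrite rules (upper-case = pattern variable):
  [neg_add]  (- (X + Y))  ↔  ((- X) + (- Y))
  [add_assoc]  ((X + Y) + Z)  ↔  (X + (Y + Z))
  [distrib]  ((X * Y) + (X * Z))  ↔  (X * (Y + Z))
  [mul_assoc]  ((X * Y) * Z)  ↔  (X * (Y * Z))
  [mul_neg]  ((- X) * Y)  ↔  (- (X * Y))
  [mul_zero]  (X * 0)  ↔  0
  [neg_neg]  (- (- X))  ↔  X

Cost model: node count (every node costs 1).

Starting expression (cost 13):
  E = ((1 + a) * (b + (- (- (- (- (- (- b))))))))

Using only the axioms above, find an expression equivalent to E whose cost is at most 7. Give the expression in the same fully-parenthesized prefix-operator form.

(1) (- (- (- (- (- (- b))))))  =[neg_neg →]=  (- (- (- (- b))))    ⊢ ((1 + a) * (b + (- (- (- (- b))))))
(2) (- (- (- b)))  =[neg_neg →]=  (- b)    ⊢ ((1 + a) * (b + (- (- b))))
(3) (- (- b))  =[neg_neg →]=  b    ⊢ cost 7, within 7

((1 + a) * (b + b))   [cost 7]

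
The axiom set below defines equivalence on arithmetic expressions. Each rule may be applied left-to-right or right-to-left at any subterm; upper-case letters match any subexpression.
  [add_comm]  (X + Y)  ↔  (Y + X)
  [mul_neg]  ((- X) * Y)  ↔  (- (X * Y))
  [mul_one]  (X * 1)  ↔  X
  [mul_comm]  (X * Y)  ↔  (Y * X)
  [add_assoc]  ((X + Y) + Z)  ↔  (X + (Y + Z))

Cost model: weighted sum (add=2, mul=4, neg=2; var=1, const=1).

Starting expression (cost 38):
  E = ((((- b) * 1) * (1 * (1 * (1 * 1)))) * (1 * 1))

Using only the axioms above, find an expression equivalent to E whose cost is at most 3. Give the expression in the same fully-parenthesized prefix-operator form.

(- b)   [cost 3]

step 1: mul_one (→) rewrites (1 * 1) into 1, now ((((- b) * 1) * (1 * (1 * 1))) * (1 * 1))
step 2: mul_neg (→) rewrites ((- b) * 1) into (- (b * 1)), now (((- (b * 1)) * (1 * (1 * 1))) * (1 * 1))
step 3: mul_one (→) rewrites (1 * 1) into 1, now (((- (b * 1)) * (1 * 1)) * (1 * 1))
step 4: mul_one (→) rewrites (1 * 1) into 1, now (((- (b * 1)) * 1) * (1 * 1))
step 5: mul_one (→) rewrites (1 * 1) into 1, now (((- (b * 1)) * 1) * 1)
step 6: mul_one (→) rewrites (b * 1) into b, now (((- b) * 1) * 1)
step 7: mul_one (→) rewrites (((- b) * 1) * 1) into ((- b) * 1)
step 8: mul_one (→) rewrites ((- b) * 1) into (- b), reaching cost 3 (bound 3)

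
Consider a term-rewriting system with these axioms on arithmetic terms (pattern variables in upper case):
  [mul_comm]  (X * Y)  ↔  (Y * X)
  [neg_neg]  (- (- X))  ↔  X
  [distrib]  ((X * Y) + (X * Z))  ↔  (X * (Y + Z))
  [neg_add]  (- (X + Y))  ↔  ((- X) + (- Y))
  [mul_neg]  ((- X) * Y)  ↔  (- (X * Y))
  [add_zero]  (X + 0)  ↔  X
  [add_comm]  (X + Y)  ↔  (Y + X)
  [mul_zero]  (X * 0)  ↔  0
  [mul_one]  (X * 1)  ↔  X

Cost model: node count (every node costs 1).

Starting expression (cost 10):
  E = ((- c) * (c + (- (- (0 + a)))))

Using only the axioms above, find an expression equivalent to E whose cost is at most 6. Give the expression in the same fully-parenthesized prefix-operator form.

(1) (- (- (0 + a)))  =[neg_neg →]=  (0 + a)    ⊢ ((- c) * (c + (0 + a)))
(2) (0 + a)  =[add_comm →]=  (a + 0)    ⊢ ((- c) * (c + (a + 0)))
(3) (a + 0)  =[add_zero →]=  a    ⊢ cost 6, within 6

((- c) * (c + a))   [cost 6]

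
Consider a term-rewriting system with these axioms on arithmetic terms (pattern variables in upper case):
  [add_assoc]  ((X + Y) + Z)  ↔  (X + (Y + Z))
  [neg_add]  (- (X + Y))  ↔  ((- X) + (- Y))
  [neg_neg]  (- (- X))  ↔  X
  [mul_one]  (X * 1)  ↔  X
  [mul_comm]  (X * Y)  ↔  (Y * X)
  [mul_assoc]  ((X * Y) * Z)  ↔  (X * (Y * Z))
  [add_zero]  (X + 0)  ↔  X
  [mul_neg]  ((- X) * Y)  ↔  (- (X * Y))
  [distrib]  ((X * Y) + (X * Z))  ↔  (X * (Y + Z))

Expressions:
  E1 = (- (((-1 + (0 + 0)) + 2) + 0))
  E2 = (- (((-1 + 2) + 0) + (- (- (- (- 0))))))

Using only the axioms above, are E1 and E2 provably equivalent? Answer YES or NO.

(1) (0 + 0)  =[add_zero →]=  0    ⊢ (- (((-1 + 0) + 2) + 0))
(2) (((-1 + 0) + 2) + 0)  =[add_zero →]=  ((-1 + 0) + 2)    ⊢ (- ((-1 + 0) + 2))
(3) (-1 + 0)  =[add_zero →]=  -1    ⊢ (- (-1 + 2))
(4) (-1 + 2)  =[add_zero ←]=  ((-1 + 2) + 0)    ⊢ (- ((-1 + 2) + 0))
(5) ((-1 + 2) + 0)  =[add_zero ←]=  (((-1 + 2) + 0) + 0)    ⊢ (- (((-1 + 2) + 0) + 0))
(6) 0  =[neg_neg ←]=  (- (- 0))    ⊢ (- (((-1 + 2) + 0) + (- (- 0))))
(7) 0  =[neg_neg ←]=  (- (- 0))    ⊢ E2

YES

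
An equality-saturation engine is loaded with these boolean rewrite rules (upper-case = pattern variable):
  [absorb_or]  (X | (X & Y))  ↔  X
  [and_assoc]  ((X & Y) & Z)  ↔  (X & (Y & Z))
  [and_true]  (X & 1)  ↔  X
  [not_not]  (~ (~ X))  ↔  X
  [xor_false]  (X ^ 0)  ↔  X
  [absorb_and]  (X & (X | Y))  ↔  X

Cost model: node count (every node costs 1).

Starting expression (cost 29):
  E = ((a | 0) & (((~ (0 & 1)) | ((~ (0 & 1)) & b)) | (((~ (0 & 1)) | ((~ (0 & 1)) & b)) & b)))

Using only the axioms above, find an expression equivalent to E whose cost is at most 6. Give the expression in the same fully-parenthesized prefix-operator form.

(1) (((~ (0 & 1)) | ((~ (0 & 1)) & b)) | (((~ (0 & 1)) | ((~ (0 & 1)) & b)) & b))  =[absorb_or →]=  ((~ (0 & 1)) | ((~ (0 & 1)) & b))    ⊢ ((a | 0) & ((~ (0 & 1)) | ((~ (0 & 1)) & b)))
(2) ((~ (0 & 1)) | ((~ (0 & 1)) & b))  =[absorb_or →]=  (~ (0 & 1))    ⊢ ((a | 0) & (~ (0 & 1)))
(3) (0 & 1)  =[and_true →]=  0    ⊢ cost 6, within 6

((a | 0) & (~ 0))   [cost 6]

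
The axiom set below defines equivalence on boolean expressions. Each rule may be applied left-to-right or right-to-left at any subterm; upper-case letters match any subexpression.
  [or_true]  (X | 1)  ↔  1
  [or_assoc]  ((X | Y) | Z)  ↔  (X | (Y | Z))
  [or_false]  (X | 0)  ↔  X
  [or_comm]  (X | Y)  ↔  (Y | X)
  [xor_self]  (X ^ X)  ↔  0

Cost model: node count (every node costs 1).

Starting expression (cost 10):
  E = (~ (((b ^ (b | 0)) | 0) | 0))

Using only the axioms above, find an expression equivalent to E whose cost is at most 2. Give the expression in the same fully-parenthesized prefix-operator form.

1. [or_false →] (b | 0)  →  b;  E = (~ (((b ^ b) | 0) | 0))
2. [or_false →] ((b ^ b) | 0)  →  (b ^ b);  E = (~ ((b ^ b) | 0))
3. [xor_self →] (b ^ b)  →  0;  E = (~ (0 | 0))
4. [or_false →] (0 | 0)  →  0;  cost 2 ≤ 2, done

(~ 0)   [cost 2]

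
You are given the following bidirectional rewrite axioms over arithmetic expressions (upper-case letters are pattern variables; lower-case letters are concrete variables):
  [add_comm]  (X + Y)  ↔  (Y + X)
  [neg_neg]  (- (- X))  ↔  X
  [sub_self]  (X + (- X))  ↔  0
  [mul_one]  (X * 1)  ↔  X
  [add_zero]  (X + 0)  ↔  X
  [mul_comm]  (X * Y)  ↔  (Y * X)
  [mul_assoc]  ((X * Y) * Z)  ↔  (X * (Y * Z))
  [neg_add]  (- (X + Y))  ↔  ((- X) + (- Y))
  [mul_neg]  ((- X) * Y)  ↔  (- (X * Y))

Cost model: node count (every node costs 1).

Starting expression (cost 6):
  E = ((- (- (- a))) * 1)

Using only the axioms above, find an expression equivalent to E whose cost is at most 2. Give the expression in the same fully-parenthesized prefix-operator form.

step 1: mul_neg (→) rewrites ((- (- (- a))) * 1) into (- ((- (- a)) * 1))
step 2: neg_neg (→) rewrites (- (- a)) into a, now (- (a * 1))
step 3: mul_one (→) rewrites (a * 1) into a, reaching cost 2 (bound 2)

(- a)   [cost 2]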